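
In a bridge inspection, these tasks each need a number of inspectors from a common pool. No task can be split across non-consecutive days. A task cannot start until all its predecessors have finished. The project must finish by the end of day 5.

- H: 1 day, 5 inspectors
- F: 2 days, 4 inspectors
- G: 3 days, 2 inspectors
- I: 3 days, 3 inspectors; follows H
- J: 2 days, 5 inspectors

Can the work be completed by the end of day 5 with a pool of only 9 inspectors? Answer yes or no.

yes

Schedule H@1, F@2, G@1, I@2, J@4: d1:7  d2:9  d3:9  d4:8  d5:5 — peak 9 ≤ 9.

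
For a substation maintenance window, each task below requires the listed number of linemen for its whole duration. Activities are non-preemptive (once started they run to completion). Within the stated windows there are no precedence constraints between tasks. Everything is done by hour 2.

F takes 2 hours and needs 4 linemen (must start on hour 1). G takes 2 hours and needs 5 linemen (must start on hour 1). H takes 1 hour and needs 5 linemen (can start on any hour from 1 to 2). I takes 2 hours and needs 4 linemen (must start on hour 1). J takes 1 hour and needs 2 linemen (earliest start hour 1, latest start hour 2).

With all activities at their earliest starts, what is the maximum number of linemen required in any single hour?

20

Early-start schedule: F@1, G@1, H@1, I@1, J@1.
Load per hour: hour 1: 20, hour 2: 13.
Peak is 20.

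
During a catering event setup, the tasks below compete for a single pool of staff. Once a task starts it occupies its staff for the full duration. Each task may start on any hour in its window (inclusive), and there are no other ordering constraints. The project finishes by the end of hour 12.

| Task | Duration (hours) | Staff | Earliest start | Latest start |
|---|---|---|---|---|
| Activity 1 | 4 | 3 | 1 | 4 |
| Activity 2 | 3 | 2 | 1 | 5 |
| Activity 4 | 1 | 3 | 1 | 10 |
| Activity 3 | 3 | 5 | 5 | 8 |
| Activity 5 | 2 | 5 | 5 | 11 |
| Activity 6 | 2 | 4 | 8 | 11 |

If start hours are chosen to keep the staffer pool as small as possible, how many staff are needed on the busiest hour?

Early-start (Activity 1@1, Activity 2@1, Activity 4@1, Activity 3@5, Activity 5@5, Activity 6@8) gives peak 10: h1:8  h2:5  h3:5  h4:3  h5:10  h6:10  h7:5  h8:4  h9:4  h10:0  h11:0  h12:0.
Shift Activity 4→5, Activity 3→6, Activity 5→9, Activity 6→11.
Schedule Activity 1@1, Activity 2@1, Activity 4@5, Activity 3@6, Activity 5@9, Activity 6@11: h1:5  h2:5  h3:5  h4:3  h5:3  h6:5  h7:5  h8:5  h9:5  h10:5  h11:4  h12:4 — peak 5.
Total staffer-hours = 54 over 12 hours ⇒ peak ≥ ⌈54/12⌉ = 5, so 5 is optimal.

5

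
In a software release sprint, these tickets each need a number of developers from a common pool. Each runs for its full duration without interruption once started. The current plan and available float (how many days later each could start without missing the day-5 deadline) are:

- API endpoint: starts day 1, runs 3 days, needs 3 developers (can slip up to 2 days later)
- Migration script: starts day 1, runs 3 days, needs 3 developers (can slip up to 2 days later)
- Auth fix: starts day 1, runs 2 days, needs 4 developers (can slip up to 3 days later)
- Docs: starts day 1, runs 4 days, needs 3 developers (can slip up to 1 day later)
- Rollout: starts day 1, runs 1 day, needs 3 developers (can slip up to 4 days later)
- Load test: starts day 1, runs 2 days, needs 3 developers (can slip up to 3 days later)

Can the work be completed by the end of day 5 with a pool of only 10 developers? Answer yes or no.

Schedule API endpoint@1, Migration script@1, Auth fix@4, Docs@1, Rollout@5, Load test@4: d1:9  d2:9  d3:9  d4:10  d5:10 — peak 10 ≤ 10.

yes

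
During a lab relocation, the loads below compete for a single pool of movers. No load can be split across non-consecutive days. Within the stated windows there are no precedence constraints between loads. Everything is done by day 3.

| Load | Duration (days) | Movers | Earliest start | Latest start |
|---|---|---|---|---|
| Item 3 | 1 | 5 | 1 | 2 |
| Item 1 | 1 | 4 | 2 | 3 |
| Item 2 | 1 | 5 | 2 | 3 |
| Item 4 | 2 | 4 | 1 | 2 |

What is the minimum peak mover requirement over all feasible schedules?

Early-start (Item 3@1, Item 1@2, Item 2@2, Item 4@1) gives peak 13: d1:9  d2:13  d3:0.
Shift Item 2→3.
Schedule Item 3@1, Item 1@2, Item 2@3, Item 4@1: d1:9  d2:8  d3:5 — peak 9.
No arrangement of the 16 feasible schedules does better.

9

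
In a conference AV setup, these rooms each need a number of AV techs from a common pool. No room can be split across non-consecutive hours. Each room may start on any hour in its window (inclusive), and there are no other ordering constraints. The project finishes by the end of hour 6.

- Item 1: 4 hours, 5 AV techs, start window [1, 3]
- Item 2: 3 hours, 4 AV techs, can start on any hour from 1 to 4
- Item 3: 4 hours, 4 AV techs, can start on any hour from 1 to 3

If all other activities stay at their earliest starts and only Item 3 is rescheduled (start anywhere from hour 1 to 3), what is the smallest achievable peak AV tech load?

13

Item 3@1: h1:13  h2:13  h3:13  h4:9  h5:0  h6:0 → peak 13
Item 3@2: h1:9  h2:13  h3:13  h4:9  h5:4  h6:0 → peak 13
Item 3@3: h1:9  h2:9  h3:13  h4:9  h5:4  h6:4 → peak 13
Best is Item 3@1, peak 13.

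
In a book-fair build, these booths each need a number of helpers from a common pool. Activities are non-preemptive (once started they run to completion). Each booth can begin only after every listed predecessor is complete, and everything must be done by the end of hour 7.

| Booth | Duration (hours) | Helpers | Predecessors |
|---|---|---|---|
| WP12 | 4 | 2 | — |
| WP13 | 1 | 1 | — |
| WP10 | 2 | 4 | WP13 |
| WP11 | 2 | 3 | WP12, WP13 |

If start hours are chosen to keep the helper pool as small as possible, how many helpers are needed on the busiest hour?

6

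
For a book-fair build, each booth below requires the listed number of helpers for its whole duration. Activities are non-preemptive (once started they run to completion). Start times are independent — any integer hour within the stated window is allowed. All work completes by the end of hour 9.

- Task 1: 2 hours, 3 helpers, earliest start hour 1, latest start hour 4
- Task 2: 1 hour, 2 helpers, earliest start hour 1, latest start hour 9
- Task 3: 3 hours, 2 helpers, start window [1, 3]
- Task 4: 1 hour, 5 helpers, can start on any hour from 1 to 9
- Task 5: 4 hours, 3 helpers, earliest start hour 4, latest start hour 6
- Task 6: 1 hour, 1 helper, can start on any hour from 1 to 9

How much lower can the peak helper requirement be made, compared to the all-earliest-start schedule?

Early-start peak: h1:13  h2:5  h3:2  h4:3  h5:3  h6:3  h7:3  h8:0  h9:0 ⇒ 13.
Leveled (Task 1@1, Task 2@1, Task 3@2, Task 4@5, Task 5@6, Task 6@3): h1:5  h2:5  h3:3  h4:2  h5:5  h6:3  h7:3  h8:3  h9:3 ⇒ 5.
Reduction 13 − 5 = 8.

8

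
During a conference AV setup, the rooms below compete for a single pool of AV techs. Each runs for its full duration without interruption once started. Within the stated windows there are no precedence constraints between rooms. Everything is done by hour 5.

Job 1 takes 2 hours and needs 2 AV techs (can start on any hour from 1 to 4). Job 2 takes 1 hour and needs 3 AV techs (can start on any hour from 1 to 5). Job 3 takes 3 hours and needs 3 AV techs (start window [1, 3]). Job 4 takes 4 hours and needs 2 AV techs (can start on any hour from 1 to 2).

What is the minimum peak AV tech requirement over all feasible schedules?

Early-start (Job 1@1, Job 2@1, Job 3@1, Job 4@1) gives peak 10: h1:10  h2:7  h3:5  h4:2  h5:0.
Shift Job 3→3, Job 4→2.
Schedule Job 1@1, Job 2@1, Job 3@3, Job 4@2: h1:5  h2:4  h3:5  h4:5  h5:5 — peak 5.
Total AV tech-hours = 24 over 5 hours ⇒ peak ≥ ⌈24/5⌉ = 5, so 5 is optimal.

5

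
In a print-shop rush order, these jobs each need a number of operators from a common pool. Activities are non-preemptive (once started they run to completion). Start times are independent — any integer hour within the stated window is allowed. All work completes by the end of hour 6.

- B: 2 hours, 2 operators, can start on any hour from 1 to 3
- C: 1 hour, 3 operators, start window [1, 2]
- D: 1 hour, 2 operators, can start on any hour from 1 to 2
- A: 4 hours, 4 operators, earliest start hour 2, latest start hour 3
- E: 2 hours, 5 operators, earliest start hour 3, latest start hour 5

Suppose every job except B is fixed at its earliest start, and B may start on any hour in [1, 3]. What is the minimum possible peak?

9

B@1: h1:7  h2:6  h3:9  h4:9  h5:4  h6:0 → peak 9
B@2: h1:5  h2:6  h3:11  h4:9  h5:4  h6:0 → peak 11
B@3: h1:5  h2:4  h3:11  h4:11  h5:4  h6:0 → peak 11
Best is B@1, peak 9.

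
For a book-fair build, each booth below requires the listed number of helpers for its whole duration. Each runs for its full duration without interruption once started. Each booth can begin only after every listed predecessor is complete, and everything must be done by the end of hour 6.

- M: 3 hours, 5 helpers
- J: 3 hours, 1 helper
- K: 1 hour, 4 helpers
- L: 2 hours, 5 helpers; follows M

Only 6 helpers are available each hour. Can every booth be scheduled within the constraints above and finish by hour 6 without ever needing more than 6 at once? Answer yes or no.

Schedule M@1, J@1, K@4, L@5: h1:6  h2:6  h3:6  h4:4  h5:5  h6:5 — peak 6 ≤ 6.

yes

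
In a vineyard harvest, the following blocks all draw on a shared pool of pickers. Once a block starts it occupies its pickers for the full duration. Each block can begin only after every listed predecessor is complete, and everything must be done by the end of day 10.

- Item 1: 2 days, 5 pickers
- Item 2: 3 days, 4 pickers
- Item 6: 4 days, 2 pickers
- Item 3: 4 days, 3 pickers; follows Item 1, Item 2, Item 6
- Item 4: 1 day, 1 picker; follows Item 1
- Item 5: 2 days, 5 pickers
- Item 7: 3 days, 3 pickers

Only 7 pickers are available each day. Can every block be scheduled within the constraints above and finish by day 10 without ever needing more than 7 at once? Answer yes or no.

no

The minimum achievable peak is 8; 7 < 8, so no feasible schedule stays within the cap.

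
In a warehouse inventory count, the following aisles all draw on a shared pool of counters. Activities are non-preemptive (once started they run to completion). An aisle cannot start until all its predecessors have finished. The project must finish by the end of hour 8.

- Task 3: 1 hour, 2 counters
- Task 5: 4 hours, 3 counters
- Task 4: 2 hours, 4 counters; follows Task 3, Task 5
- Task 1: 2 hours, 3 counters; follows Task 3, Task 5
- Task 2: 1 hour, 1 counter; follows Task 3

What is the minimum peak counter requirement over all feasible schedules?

5

Early-start (Task 3@1, Task 5@1, Task 4@5, Task 1@5, Task 2@2) gives peak 7: h1:5  h2:4  h3:3  h4:3  h5:7  h6:7  h7:0  h8:0.
Shift Task 1→7.
Schedule Task 3@1, Task 5@1, Task 4@5, Task 1@7, Task 2@2: h1:5  h2:4  h3:3  h4:3  h5:4  h6:4  h7:3  h8:3 — peak 5.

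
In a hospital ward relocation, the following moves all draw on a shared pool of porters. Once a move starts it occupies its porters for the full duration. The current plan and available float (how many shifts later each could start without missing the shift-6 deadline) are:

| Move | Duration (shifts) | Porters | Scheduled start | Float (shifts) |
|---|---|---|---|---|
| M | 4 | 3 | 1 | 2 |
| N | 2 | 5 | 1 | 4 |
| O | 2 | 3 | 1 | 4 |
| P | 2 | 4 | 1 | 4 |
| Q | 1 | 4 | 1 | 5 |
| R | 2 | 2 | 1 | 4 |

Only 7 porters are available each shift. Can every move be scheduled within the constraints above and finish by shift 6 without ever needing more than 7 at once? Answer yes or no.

no

Total porter-shifts = 44; over 6 shifts the average is 44/6 > 7, so some shift must exceed 7.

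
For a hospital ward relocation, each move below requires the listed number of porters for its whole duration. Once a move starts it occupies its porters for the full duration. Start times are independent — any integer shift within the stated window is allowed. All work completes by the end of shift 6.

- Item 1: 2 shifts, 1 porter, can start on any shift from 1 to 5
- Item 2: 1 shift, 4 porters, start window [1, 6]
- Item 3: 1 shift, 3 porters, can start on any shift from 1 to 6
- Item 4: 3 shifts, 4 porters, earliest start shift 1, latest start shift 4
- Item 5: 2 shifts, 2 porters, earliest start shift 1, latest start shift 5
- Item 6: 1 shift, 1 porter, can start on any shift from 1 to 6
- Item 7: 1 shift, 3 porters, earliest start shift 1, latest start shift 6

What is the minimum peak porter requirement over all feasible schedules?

5

Early-start (Item 1@1, Item 2@1, Item 3@1, Item 4@1, Item 5@1, Item 6@1, Item 7@1) gives peak 18: s1:18  s2:7  s3:4  s4:0  s5:0  s6:0.
Shift Item 3→5, Item 4→2, Item 5→5, Item 6→3, Item 7→6.
Schedule Item 1@1, Item 2@1, Item 3@5, Item 4@2, Item 5@5, Item 6@3, Item 7@6: s1:5  s2:5  s3:5  s4:4  s5:5  s6:5 — peak 5.
Total porter-shifts = 29 over 6 shifts ⇒ peak ≥ ⌈29/6⌉ = 5, so 5 is optimal.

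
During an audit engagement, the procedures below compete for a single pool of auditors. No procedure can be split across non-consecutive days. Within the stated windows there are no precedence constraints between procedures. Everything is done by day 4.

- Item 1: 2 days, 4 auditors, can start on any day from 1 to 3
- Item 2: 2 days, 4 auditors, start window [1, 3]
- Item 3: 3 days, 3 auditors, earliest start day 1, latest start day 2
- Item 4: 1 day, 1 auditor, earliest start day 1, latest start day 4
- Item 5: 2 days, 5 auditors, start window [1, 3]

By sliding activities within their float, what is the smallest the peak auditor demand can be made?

11

Early-start (Item 1@1, Item 2@1, Item 3@1, Item 4@1, Item 5@1) gives peak 17: d1:17  d2:16  d3:3  d4:0.
Shift Item 4→3, Item 5→3.
Schedule Item 1@1, Item 2@1, Item 3@1, Item 4@3, Item 5@3: d1:11  d2:11  d3:9  d4:5 — peak 11.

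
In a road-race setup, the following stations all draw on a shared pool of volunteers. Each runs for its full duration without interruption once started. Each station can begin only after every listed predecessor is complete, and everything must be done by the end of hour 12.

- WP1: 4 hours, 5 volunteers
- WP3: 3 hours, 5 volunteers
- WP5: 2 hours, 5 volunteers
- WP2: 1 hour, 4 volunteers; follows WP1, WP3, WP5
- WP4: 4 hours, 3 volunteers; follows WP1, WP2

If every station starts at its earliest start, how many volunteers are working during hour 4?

At early start, hour 4 has: WP1.
Demand: 5 = 5.

5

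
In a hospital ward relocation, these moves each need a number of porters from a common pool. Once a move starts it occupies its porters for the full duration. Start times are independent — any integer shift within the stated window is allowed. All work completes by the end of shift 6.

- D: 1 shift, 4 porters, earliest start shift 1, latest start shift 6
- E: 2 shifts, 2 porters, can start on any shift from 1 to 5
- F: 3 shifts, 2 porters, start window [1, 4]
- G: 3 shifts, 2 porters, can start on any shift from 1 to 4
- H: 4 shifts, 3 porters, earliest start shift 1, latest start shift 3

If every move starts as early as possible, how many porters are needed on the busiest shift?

13

Early-start schedule: D@1, E@1, F@1, G@1, H@1.
Load per shift: shift 1: 13, shift 2: 9, shift 3: 7, shift 4: 3, shift 5: 0, shift 6: 0.
Peak is 13.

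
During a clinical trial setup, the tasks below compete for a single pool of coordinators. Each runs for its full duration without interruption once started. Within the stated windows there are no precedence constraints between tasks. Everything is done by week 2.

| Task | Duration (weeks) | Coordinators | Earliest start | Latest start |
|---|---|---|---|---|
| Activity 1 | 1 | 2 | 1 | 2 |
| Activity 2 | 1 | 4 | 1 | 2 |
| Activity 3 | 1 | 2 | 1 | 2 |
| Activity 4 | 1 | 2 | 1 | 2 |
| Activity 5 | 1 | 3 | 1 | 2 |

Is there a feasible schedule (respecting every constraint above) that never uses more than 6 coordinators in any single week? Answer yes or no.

no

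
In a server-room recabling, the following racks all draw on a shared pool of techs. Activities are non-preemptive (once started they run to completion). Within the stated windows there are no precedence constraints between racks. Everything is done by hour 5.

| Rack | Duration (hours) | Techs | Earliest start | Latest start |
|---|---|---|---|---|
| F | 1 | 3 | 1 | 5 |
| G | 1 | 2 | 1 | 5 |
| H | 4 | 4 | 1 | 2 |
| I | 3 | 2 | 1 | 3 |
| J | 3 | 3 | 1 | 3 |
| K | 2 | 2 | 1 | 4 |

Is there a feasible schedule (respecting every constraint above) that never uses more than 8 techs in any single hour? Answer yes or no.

The minimum achievable peak is 9; 8 < 9, so no feasible schedule stays within the cap.

no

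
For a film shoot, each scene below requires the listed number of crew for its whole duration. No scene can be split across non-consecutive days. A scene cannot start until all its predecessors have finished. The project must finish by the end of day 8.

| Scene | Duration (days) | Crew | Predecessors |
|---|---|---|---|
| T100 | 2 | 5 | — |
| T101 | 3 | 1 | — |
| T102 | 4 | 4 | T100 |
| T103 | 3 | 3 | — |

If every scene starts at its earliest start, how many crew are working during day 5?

4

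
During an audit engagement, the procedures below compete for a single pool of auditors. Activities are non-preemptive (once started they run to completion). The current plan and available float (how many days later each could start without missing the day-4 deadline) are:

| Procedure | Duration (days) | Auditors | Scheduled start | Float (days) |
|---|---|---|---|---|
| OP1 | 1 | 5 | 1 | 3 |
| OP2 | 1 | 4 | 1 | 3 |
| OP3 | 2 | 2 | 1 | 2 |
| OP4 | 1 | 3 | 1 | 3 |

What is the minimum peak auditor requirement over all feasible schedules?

Early-start (OP1@1, OP2@1, OP3@1, OP4@1) gives peak 14: d1:14  d2:2  d3:0  d4:0.
Shift OP2→2, OP3→3, OP4→3.
Schedule OP1@1, OP2@2, OP3@3, OP4@3: d1:5  d2:4  d3:5  d4:2 — peak 5.

5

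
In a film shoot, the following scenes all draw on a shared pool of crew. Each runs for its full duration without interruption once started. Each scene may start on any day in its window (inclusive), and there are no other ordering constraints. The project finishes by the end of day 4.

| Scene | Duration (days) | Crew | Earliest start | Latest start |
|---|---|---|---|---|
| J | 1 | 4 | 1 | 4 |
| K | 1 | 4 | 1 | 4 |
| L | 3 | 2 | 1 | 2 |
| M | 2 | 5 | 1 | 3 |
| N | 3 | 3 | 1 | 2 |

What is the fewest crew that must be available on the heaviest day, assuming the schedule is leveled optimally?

10

Early-start (J@1, K@1, L@1, M@1, N@1) gives peak 18: d1:18  d2:10  d3:5  d4:0.
Shift M→2, N→2.
Schedule J@1, K@1, L@1, M@2, N@2: d1:10  d2:10  d3:10  d4:3 — peak 10.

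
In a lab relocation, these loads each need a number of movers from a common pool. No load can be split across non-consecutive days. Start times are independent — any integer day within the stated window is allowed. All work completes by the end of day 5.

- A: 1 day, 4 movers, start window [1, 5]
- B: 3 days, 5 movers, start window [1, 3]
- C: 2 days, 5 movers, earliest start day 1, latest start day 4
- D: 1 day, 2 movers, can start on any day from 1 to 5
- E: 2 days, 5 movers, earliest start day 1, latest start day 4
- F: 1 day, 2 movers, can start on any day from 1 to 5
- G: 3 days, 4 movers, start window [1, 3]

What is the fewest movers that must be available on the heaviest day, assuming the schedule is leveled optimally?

13

Early-start (A@1, B@1, C@1, D@1, E@1, F@1, G@1) gives peak 27: d1:27  d2:19  d3:9  d4:0  d5:0.
Shift C→4, D→2, E→4, F→2.
Schedule A@1, B@1, C@4, D@2, E@4, F@2, G@1: d1:13  d2:13  d3:9  d4:10  d5:10 — peak 13.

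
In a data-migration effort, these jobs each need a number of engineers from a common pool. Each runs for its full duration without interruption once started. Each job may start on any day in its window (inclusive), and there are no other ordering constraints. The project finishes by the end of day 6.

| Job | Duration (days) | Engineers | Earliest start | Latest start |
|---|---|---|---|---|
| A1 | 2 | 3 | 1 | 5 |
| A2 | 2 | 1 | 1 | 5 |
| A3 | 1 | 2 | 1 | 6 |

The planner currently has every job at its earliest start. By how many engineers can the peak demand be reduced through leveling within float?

Early-start peak: d1:6  d2:4  d3:0  d4:0  d5:0  d6:0 ⇒ 6.
Leveled (A1@1, A2@3, A3@3): d1:3  d2:3  d3:3  d4:1  d5:0  d6:0 ⇒ 3.
Reduction 6 − 3 = 3.

3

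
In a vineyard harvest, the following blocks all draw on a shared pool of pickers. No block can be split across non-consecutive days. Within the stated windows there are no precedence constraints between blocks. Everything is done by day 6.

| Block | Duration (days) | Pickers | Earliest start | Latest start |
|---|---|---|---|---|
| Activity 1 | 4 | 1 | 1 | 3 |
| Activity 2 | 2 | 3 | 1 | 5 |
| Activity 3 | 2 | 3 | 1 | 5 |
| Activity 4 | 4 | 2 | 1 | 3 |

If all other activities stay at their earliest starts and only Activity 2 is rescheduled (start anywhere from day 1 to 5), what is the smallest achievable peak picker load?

Activity 2@1: d1:9  d2:9  d3:3  d4:3  d5:0  d6:0 → peak 9
Activity 2@2: d1:6  d2:9  d3:6  d4:3  d5:0  d6:0 → peak 9
Activity 2@3: d1:6  d2:6  d3:6  d4:6  d5:0  d6:0 → peak 6
Activity 2@4: d1:6  d2:6  d3:3  d4:6  d5:3  d6:0 → peak 6
Activity 2@5: d1:6  d2:6  d3:3  d4:3  d5:3  d6:3 → peak 6
Best is Activity 2@3, peak 6.

6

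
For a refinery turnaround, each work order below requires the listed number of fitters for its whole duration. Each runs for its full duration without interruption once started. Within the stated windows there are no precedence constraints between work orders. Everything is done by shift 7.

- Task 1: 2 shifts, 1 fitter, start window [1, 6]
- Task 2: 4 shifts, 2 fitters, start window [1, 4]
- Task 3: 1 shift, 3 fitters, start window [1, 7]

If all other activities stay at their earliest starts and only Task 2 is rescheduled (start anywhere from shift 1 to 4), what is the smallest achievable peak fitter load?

4

Task 2@1: s1:6  s2:3  s3:2  s4:2  s5:0  s6:0  s7:0 → peak 6
Task 2@2: s1:4  s2:3  s3:2  s4:2  s5:2  s6:0  s7:0 → peak 4
Task 2@3: s1:4  s2:1  s3:2  s4:2  s5:2  s6:2  s7:0 → peak 4
Task 2@4: s1:4  s2:1  s3:0  s4:2  s5:2  s6:2  s7:2 → peak 4
Best is Task 2@2, peak 4.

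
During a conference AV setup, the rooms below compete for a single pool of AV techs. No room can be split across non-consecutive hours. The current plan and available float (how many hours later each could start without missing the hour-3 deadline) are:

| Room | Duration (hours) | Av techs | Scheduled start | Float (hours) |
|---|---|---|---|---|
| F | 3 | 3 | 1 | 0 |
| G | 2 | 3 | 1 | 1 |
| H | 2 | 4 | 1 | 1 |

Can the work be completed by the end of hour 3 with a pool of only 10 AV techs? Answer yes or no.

yes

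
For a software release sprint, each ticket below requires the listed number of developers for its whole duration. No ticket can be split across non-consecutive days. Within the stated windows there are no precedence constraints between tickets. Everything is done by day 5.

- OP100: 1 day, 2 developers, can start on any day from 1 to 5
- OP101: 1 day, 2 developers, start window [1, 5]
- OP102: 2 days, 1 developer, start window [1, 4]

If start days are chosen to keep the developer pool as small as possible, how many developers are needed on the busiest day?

2

Early-start (OP100@1, OP101@1, OP102@1) gives peak 5: d1:5  d2:1  d3:0  d4:0  d5:0.
Shift OP101→2, OP102→3.
Schedule OP100@1, OP101@2, OP102@3: d1:2  d2:2  d3:1  d4:1  d5:0 — peak 2.
Total developer-days = 6 over 5 days ⇒ peak ≥ ⌈6/5⌉ = 2, so 2 is optimal.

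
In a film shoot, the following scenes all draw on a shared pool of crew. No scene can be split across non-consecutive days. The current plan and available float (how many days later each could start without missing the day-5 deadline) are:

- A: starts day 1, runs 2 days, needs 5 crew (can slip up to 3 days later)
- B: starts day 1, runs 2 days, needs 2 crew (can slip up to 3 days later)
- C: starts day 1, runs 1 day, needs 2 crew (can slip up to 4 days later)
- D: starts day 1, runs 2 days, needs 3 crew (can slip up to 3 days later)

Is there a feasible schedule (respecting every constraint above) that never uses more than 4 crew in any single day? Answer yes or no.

Total crew member-days = 22; over 5 days the average is 22/5 > 4, so some day must exceed 4.

no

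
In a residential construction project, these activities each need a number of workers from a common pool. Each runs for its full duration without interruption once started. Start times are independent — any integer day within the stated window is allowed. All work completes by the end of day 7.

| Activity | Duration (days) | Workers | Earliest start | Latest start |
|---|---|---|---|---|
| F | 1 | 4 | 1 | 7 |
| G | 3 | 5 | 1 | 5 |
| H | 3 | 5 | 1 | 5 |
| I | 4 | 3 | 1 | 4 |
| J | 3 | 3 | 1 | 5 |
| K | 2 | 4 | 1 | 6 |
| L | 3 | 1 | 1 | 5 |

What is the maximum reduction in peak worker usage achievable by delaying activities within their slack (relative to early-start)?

14

Early-start peak: d1:25  d2:21  d3:17  d4:3  d5:0  d6:0  d7:0 ⇒ 25.
Leveled (F@1, G@1, H@2, I@4, J@4, K@5, L@1): d1:10  d2:11  d3:11  d4:11  d5:10  d6:10  d7:3 ⇒ 11.
Reduction 25 − 11 = 14.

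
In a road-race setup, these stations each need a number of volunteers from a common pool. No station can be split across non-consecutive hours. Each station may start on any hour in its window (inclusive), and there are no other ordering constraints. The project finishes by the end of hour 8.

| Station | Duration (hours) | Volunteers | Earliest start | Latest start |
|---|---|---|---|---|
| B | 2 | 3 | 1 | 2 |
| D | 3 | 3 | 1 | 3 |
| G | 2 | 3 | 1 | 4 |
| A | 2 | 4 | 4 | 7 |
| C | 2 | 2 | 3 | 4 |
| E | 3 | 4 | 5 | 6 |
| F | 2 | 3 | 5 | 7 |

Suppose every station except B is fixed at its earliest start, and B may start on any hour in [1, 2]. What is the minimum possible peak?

B@1: h1:9  h2:9  h3:5  h4:6  h5:11  h6:7  h7:4  h8:0 → peak 11
B@2: h1:6  h2:9  h3:8  h4:6  h5:11  h6:7  h7:4  h8:0 → peak 11
Best is B@1, peak 11.

11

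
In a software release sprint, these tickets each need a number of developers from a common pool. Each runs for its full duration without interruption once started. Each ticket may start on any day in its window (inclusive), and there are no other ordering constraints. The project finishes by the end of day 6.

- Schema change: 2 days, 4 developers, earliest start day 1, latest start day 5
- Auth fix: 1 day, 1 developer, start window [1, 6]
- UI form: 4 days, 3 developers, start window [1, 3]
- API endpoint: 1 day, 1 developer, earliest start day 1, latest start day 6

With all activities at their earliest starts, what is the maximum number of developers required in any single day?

9

Early-start schedule: Schema change@1, Auth fix@1, UI form@1, API endpoint@1.
Load per day: day 1: 9, day 2: 7, day 3: 3, day 4: 3, day 5: 0, day 6: 0.
Peak is 9.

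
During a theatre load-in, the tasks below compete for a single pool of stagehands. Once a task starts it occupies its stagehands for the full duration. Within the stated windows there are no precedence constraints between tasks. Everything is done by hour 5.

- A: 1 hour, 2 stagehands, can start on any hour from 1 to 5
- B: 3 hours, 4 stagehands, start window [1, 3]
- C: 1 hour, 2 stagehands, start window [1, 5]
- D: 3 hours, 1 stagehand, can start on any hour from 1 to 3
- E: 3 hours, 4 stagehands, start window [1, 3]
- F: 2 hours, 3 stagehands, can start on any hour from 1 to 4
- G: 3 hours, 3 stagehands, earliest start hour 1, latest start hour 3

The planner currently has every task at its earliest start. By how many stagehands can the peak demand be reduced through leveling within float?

7

Early-start peak: h1:19  h2:15  h3:12  h4:0  h5:0 ⇒ 19.
Leveled (A@1, B@1, C@1, D@1, E@2, F@1, G@3): h1:12  h2:12  h3:12  h4:7  h5:3 ⇒ 12.
Reduction 19 − 12 = 7.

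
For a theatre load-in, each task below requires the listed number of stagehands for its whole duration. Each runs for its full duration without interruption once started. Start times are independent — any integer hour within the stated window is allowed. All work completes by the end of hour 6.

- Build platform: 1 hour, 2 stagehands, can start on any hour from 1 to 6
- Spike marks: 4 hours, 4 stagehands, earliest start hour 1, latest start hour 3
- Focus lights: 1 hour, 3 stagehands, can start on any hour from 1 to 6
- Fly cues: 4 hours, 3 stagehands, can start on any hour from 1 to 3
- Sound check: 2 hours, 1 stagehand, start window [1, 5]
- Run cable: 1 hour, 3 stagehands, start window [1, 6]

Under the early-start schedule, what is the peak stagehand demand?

16

Early-start schedule: Build platform@1, Spike marks@1, Focus lights@1, Fly cues@1, Sound check@1, Run cable@1.
Load per hour: hour 1: 16, hour 2: 8, hour 3: 7, hour 4: 7, hour 5: 0, hour 6: 0.
Peak is 16.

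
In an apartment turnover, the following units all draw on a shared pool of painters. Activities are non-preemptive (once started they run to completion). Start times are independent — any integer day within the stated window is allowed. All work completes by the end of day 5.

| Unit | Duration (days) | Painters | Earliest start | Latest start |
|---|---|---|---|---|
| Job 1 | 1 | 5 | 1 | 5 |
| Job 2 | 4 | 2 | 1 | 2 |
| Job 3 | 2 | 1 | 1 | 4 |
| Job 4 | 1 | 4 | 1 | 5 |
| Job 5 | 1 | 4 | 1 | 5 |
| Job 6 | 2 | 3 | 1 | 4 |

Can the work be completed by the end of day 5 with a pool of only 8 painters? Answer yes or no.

yes

Schedule Job 1@1, Job 2@2, Job 3@1, Job 4@4, Job 5@5, Job 6@2: d1:6  d2:6  d3:5  d4:6  d5:6 — peak 6 ≤ 8.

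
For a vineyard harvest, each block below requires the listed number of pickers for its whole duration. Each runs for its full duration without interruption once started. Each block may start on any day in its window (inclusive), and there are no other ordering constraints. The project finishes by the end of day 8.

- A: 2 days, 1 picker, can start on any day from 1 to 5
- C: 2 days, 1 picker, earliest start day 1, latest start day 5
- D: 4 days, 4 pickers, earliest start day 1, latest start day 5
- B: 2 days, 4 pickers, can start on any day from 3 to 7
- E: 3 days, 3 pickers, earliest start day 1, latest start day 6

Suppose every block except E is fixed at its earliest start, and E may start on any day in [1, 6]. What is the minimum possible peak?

8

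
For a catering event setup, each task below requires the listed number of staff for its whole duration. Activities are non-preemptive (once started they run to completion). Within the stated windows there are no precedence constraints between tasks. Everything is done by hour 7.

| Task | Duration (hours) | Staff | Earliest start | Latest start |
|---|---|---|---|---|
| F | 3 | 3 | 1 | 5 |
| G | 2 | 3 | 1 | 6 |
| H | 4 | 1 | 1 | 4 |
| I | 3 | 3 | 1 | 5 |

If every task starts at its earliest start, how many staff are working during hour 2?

10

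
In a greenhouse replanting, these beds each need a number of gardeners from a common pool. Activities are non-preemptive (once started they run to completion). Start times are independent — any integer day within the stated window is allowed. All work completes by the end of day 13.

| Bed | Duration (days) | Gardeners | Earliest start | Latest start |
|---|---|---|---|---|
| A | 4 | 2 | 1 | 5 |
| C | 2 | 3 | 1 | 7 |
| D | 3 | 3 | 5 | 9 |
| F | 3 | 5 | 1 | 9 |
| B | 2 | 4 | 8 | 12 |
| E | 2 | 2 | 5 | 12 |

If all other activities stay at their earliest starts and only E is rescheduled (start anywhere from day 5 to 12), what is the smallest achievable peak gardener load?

E@5: d1:10  d2:10  d3:7  d4:2  d5:5  d6:5  d7:3  d8:4  d9:4  d10:0  d11:0  d12:0  d13:0 → peak 10
E@6: d1:10  d2:10  d3:7  d4:2  d5:3  d6:5  d7:5  d8:4  d9:4  d10:0  d11:0  d12:0  d13:0 → peak 10
E@7: d1:10  d2:10  d3:7  d4:2  d5:3  d6:3  d7:5  d8:6  d9:4  d10:0  d11:0  d12:0  d13:0 → peak 10
E@8: d1:10  d2:10  d3:7  d4:2  d5:3  d6:3  d7:3  d8:6  d9:6  d10:0  d11:0  d12:0  d13:0 → peak 10
E@9: d1:10  d2:10  d3:7  d4:2  d5:3  d6:3  d7:3  d8:4  d9:6  d10:2  d11:0  d12:0  d13:0 → peak 10
E@10: d1:10  d2:10  d3:7  d4:2  d5:3  d6:3  d7:3  d8:4  d9:4  d10:2  d11:2  d12:0  d13:0 → peak 10
E@11: d1:10  d2:10  d3:7  d4:2  d5:3  d6:3  d7:3  d8:4  d9:4  d10:0  d11:2  d12:2  d13:0 → peak 10
E@12: d1:10  d2:10  d3:7  d4:2  d5:3  d6:3  d7:3  d8:4  d9:4  d10:0  d11:0  d12:2  d13:2 → peak 10
Best is E@5, peak 10.

10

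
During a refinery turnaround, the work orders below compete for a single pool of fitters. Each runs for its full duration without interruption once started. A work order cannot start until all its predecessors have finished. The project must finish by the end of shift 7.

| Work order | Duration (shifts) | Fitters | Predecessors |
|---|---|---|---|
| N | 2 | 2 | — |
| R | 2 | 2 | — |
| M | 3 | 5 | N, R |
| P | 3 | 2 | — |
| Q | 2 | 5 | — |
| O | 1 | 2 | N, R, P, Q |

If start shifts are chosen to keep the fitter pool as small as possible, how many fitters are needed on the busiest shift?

7

Early-start (N@1, R@1, M@3, P@1, Q@1, O@4) gives peak 11: s1:11  s2:11  s3:7  s4:7  s5:5  s6:0  s7:0.
Shift M→5, Q→3, O→5.
Schedule N@1, R@1, M@5, P@1, Q@3, O@5: s1:6  s2:6  s3:7  s4:5  s5:7  s6:5  s7:5 — peak 7.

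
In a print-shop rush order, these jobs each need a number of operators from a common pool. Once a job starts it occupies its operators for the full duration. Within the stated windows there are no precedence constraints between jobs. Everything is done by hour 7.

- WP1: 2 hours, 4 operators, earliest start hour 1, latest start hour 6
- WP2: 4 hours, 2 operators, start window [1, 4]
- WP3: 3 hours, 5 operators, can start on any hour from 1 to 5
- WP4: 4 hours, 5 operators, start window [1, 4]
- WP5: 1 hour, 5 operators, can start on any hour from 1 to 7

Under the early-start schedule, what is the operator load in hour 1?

At early start, hour 1 has: WP1, WP2, WP3, WP4, WP5.
Demand: 4 + 2 + 5 + 5 + 5 = 21.

21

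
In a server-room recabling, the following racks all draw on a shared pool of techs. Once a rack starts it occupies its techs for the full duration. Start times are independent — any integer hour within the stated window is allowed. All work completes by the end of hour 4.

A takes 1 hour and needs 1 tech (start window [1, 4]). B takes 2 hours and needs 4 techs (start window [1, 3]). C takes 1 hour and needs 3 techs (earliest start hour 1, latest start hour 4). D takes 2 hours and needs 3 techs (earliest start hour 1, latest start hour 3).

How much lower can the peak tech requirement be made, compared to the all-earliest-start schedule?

Early-start peak: h1:11  h2:7  h3:0  h4:0 ⇒ 11.
Leveled (A@1, B@1, C@3, D@3): h1:5  h2:4  h3:6  h4:3 ⇒ 6.
Reduction 11 − 6 = 5.

5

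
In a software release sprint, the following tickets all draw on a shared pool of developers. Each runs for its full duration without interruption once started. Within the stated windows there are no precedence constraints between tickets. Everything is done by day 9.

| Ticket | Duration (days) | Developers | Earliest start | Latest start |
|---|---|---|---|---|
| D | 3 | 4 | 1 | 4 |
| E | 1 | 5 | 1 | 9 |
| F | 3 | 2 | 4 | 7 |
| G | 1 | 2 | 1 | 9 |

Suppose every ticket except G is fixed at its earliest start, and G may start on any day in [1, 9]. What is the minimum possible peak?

9

G@1: d1:11  d2:4  d3:4  d4:2  d5:2  d6:2  d7:0  d8:0  d9:0 → peak 11
G@2: d1:9  d2:6  d3:4  d4:2  d5:2  d6:2  d7:0  d8:0  d9:0 → peak 9
G@3: d1:9  d2:4  d3:6  d4:2  d5:2  d6:2  d7:0  d8:0  d9:0 → peak 9
G@4: d1:9  d2:4  d3:4  d4:4  d5:2  d6:2  d7:0  d8:0  d9:0 → peak 9
G@5: d1:9  d2:4  d3:4  d4:2  d5:4  d6:2  d7:0  d8:0  d9:0 → peak 9
G@6: d1:9  d2:4  d3:4  d4:2  d5:2  d6:4  d7:0  d8:0  d9:0 → peak 9
G@7: d1:9  d2:4  d3:4  d4:2  d5:2  d6:2  d7:2  d8:0  d9:0 → peak 9
G@8: d1:9  d2:4  d3:4  d4:2  d5:2  d6:2  d7:0  d8:2  d9:0 → peak 9
G@9: d1:9  d2:4  d3:4  d4:2  d5:2  d6:2  d7:0  d8:0  d9:2 → peak 9
Best is G@2, peak 9.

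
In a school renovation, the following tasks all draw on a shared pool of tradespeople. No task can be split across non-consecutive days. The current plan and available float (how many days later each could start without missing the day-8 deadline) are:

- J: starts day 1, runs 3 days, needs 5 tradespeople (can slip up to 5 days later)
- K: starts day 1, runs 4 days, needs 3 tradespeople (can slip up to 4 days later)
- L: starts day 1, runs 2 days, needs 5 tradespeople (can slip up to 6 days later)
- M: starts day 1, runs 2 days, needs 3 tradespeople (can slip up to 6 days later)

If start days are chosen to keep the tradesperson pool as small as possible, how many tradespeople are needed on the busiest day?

8

Early-start (J@1, K@1, L@1, M@1) gives peak 16: d1:16  d2:16  d3:8  d4:3  d5:0  d6:0  d7:0  d8:0.
Shift L→4, M→5.
Schedule J@1, K@1, L@4, M@5: d1:8  d2:8  d3:8  d4:8  d5:8  d6:3  d7:0  d8:0 — peak 8.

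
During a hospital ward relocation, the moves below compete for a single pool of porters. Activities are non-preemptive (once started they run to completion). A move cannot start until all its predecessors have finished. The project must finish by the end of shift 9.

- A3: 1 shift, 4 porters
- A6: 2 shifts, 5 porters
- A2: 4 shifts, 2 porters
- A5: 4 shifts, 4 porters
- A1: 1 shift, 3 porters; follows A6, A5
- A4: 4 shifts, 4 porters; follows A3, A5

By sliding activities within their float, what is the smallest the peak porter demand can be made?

9

Early-start (A3@1, A6@1, A2@1, A5@1, A1@5, A4@5) gives peak 15: s1:15  s2:11  s3:6  s4:6  s5:7  s6:4  s7:4  s8:4  s9:0.
Shift A2→3, A5→2, A1→6, A4→6.
Schedule A3@1, A6@1, A2@3, A5@2, A1@6, A4@6: s1:9  s2:9  s3:6  s4:6  s5:6  s6:9  s7:4  s8:4  s9:4 — peak 9.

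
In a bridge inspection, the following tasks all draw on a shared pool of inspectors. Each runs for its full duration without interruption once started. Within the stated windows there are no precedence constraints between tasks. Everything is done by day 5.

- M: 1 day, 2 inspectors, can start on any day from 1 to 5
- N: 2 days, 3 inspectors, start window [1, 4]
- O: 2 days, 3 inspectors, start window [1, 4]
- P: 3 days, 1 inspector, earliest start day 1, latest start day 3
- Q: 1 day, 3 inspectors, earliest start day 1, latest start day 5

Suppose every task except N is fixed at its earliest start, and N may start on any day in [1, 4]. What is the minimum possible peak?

N@1: d1:12  d2:7  d3:1  d4:0  d5:0 → peak 12
N@2: d1:9  d2:7  d3:4  d4:0  d5:0 → peak 9
N@3: d1:9  d2:4  d3:4  d4:3  d5:0 → peak 9
N@4: d1:9  d2:4  d3:1  d4:3  d5:3 → peak 9
Best is N@2, peak 9.

9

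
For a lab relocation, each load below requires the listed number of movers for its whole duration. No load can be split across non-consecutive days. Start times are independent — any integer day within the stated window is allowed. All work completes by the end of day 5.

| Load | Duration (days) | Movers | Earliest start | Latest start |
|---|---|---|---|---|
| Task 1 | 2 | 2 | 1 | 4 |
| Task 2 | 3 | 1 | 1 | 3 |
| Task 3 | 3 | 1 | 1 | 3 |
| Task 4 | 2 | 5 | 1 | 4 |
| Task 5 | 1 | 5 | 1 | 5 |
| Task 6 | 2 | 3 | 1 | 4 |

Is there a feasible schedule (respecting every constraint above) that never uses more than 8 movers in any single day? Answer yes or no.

Schedule Task 1@1, Task 2@1, Task 3@1, Task 4@3, Task 5@5, Task 6@1: d1:7  d2:7  d3:7  d4:5  d5:5 — peak 7 ≤ 8.

yes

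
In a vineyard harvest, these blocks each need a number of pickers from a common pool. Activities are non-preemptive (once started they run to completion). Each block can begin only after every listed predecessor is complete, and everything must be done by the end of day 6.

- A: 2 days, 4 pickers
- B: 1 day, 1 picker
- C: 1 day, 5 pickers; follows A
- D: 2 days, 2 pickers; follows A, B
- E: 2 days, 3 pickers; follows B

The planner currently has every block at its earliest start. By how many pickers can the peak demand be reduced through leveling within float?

5

Early-start peak: d1:5  d2:7  d3:10  d4:2  d5:0  d6:0 ⇒ 10.
Leveled (A@1, B@1, C@3, D@4, E@4): d1:5  d2:4  d3:5  d4:5  d5:5  d6:0 ⇒ 5.
Reduction 10 − 5 = 5.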